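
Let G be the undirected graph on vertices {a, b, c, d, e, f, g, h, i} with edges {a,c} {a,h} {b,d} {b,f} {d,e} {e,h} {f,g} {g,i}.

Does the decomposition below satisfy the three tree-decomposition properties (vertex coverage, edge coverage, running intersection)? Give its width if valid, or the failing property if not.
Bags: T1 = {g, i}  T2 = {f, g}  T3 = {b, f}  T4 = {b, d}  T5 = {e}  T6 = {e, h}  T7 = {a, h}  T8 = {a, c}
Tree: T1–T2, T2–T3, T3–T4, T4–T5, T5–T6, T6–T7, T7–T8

A tree decomposition must satisfy three properties: every vertex lies in some bag; for every edge, both endpoints lie together in some bag; and for every vertex, the bags containing it form a connected subtree. Here edge (d,e) lies in no bag, so the decomposition is invalid.

No — edge (d,e) lies in no bag.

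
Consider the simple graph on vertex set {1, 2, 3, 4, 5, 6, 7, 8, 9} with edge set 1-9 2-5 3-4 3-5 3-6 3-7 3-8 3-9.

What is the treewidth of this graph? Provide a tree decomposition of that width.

The largest bag has 2 vertices, giving width 1; this decomposition certifies tw(G) ≤ 1. Any graph with an edge has treewidth ≥ 1, and G has the edge 8–3. The upper and lower bounds meet at 1, so that is the treewidth.

Treewidth 1.
One such decomposition:
Bags: B1 = {3, 8}  B2 = {3, 4}  B3 = {3, 6}  B4 = {3, 9}  B5 = {3, 5}  B6 = {2, 5}  B7 = {3, 7}  B8 = {1, 9}
Tree: B1–B2, B1–B3, B2–B4, B2–B5, B5–B6, B2–B7, B4–B8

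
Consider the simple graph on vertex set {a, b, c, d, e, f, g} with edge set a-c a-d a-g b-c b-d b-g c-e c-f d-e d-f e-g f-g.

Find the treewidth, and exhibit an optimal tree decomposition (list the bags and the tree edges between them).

Each bag holds 4 vertices, so the decomposition has width 3, which upper-bounds the treewidth. For the lower bound: the 4 vertex sets {b,g}, {a,c}, {d}, {e} are disjoint, each induces a connected subgraph, and every pair is joined by at least one edge of G. Contracting each set to a single vertex therefore yields K_{4} as a minor, and since treewidth is minor-monotone, tw(G) ≥ tw(K_{4}) = 3. The upper and lower bounds meet at 3, so that is the treewidth.

Treewidth 3.
One optimal decomposition is:
Bags: B1 = {b, c, d, g}  B2 = {a, c, d, g}  B3 = {c, d, e, g}  B4 = {c, d, f, g}
Tree: B1–B2, B2–B3, B3–B4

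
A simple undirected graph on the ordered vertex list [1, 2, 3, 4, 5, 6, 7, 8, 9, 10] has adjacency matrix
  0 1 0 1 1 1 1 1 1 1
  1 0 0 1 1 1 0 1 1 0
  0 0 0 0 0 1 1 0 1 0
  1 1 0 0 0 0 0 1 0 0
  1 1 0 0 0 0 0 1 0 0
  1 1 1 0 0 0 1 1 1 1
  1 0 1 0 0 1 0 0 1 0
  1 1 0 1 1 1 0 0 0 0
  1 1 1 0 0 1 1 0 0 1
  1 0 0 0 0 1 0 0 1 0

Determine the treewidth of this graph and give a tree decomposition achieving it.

Treewidth 3.
Bags: B1 = {1, 2, 6, 8}  B2 = {1, 2, 6, 9}  B3 = {1, 6, 9, 10}  B4 = {1, 6, 7, 9}  B5 = {1, 2, 4, 8}  B6 = {1, 2, 5, 8}  B7 = {3, 6, 7, 9}
Tree: B1–B2, B2–B3, B2–B4, B1–B5, B5–B6, B4–B7

Every bag has size at most 4, so the width is 4 − 1 = 3 and tw(G) ≤ 3. Conversely, {1, 2, 4, 8} is a clique of size 4, and the vertices of any clique must share a bag in every tree decomposition; so some bag has ≥ 4 vertices and tw(G) ≥ 3. The upper and lower bounds meet at 3, so that is the treewidth.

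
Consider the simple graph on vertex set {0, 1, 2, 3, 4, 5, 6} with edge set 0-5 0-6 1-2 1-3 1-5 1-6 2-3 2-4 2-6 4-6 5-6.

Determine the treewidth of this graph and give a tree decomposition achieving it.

Treewidth 2.
One optimal decomposition is:
Bags: B1 = {1, 5, 6}  B2 = {1, 2, 6}  B3 = {2, 4, 6}  B4 = {1, 2, 3}  B5 = {0, 5, 6}
Tree: B1–B2, B2–B3, B2–B4, B1–B5

Every bag has size at most 3, so the width is 3 − 1 = 2 and tw(G) ≤ 2. Conversely, {1, 2, 3} is a clique of size 3, and the vertices of any clique must share a bag in every tree decomposition; so some bag has ≥ 3 vertices and tw(G) ≥ 2. Therefore the treewidth is 2.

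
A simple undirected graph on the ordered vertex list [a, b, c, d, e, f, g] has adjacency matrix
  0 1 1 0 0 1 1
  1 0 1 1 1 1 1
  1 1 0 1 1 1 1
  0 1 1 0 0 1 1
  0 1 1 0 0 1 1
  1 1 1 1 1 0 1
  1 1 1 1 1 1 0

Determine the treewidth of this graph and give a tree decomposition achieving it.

Each bag holds 5 vertices, so the decomposition has width 4, which upper-bounds the treewidth. For the lower bound, the 5 vertices {b, c, d, f, g} are pairwise adjacent, and any tree decomposition puts a clique entirely inside one bag — forcing width ≥ 4. Combining the bounds, tw(G) = 4.

Treewidth 4.
One such decomposition:
Bags: B1 = {a, b, c, f, g}  B2 = {b, c, e, f, g}  B3 = {b, c, d, f, g}
Tree: B1–B2, B1–B3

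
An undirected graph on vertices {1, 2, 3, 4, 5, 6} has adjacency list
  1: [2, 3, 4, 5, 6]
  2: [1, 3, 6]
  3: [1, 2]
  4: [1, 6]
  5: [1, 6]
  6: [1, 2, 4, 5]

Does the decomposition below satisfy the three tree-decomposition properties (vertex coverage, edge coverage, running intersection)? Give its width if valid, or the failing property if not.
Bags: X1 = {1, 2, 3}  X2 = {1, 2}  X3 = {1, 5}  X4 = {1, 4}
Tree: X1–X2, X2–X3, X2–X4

A tree decomposition must satisfy three properties: every vertex lies in some bag; for every edge, both endpoints lie together in some bag; and for every vertex, the bags containing it form a connected subtree. Here vertex 6 appears in no bag, so the decomposition is invalid.

No — vertex 6 appears in no bag.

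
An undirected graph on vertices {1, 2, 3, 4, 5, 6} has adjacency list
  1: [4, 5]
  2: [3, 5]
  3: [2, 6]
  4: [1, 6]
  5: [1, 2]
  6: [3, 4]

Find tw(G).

2

A width-2 tree decomposition is:
Bags: B1 = {3, 4, 6}  B2 = {2, 3, 4}  B3 = {2, 4, 5}  B4 = {1, 4, 5}
Tree: B1–B2, B2–B3, B3–B4
Every bag has size at most 3, so the width is 3 − 1 = 2 and tw(G) ≤ 2. For the lower bound, G contains the cycle 4–6–3–2–5–1–4, so G is not a forest; only forests have treewidth ≤ 1, hence tw(G) ≥ 2. Therefore the treewidth is 2.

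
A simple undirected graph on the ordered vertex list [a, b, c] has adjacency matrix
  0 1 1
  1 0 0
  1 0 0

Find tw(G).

A width-1 tree decomposition is:
Bags: B1 = {a, b}  B2 = {a, c}
Tree: B1–B2
The largest bag has 2 vertices, giving width 1; this decomposition certifies tw(G) ≤ 1. Any graph with an edge has treewidth ≥ 1, and G has the edge a–b. Therefore the treewidth is 1.

1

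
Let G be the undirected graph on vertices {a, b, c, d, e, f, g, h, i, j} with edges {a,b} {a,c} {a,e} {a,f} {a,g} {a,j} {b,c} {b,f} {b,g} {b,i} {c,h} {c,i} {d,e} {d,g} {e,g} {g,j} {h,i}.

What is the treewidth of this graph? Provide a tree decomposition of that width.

Treewidth 2.
One such decomposition:
Bags: B1 = {a, b, g}  B2 = {a, b, c}  B3 = {a, b, f}  B4 = {b, c, i}  B5 = {a, e, g}  B6 = {d, e, g}  B7 = {a, g, j}  B8 = {c, h, i}
Tree: B1–B2, B1–B3, B2–B4, B1–B5, B5–B6, B1–B7, B4–B8

The largest bag has 3 vertices, giving width 2; this decomposition certifies tw(G) ≤ 2. Conversely, {d, e, g} is a clique of size 3, and the vertices of any clique must share a bag in every tree decomposition; so some bag has ≥ 3 vertices and tw(G) ≥ 2. Hence tw(G) = 2 exactly.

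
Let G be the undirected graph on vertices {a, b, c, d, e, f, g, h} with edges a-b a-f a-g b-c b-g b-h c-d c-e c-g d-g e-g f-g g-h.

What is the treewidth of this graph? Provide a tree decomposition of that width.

Every bag has size at most 3, so the width is 3 − 1 = 2 and tw(G) ≤ 2. On the other hand G contains the 3-clique {c, d, g}. A clique must lie in a single bag of any decomposition, so no decomposition can have width below 2. Hence tw(G) = 2 exactly.

Treewidth 2.
One such decomposition:
Bags: B1 = {a, f, g}  B2 = {a, b, g}  B3 = {b, c, g}  B4 = {c, e, g}  B5 = {c, d, g}  B6 = {b, g, h}
Tree: B1–B2, B2–B3, B3–B4, B4–B5, B2–B6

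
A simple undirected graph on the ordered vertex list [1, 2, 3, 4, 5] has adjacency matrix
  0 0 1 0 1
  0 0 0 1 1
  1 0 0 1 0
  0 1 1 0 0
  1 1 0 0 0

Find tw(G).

2

A width-2 tree decomposition is:
Bags: B1 = {1, 3, 4}  B2 = {1, 2, 4}  B3 = {1, 2, 5}
Tree: B1–B2, B2–B3
Each bag holds 3 vertices, so the decomposition has width 2, which upper-bounds the treewidth. For the lower bound, G contains the cycle 1–3–4–2–5–1, so G is not a forest; only forests have treewidth ≤ 1, hence tw(G) ≥ 2. Hence tw(G) = 2 exactly.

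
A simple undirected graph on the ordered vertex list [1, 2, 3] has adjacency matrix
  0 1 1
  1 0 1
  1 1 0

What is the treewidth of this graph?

2

A width-2 tree decomposition is:
Bags: B1 = {1, 2, 3}
Tree: (single bag)
With just one bag of size 3, the width is 3 − 1 = 2, so tw(G) ≤ 2. Conversely, {1, 2, 3} is a clique of size 3, and the vertices of any clique must share a bag in every tree decomposition; so some bag has ≥ 3 vertices and tw(G) ≥ 2. Combining the bounds, tw(G) = 2.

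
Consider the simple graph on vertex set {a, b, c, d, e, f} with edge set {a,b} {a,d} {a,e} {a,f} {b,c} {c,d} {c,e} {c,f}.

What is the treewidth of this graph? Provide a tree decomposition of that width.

Every bag has size at most 3, so the width is 3 − 1 = 2 and tw(G) ≤ 2. Since c–f–a–e–c is a cycle in G, G is not acyclic. Forests are exactly the graphs of treewidth ≤ 1, so tw(G) ≥ 2. The upper and lower bounds meet at 2, so that is the treewidth.

Treewidth 2.
One optimal decomposition is:
Bags: B1 = {a, c, f}  B2 = {a, c, e}  B3 = {a, c, d}  B4 = {a, b, c}
Tree: B1–B2, B2–B3, B3–B4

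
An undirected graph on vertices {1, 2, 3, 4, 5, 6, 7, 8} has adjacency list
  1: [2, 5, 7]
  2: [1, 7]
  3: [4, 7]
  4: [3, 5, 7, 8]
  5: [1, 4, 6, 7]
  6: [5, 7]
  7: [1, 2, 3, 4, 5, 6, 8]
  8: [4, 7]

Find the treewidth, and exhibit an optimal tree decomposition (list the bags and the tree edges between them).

Treewidth 2.
Bags: B1 = {4, 5, 7}  B2 = {4, 7, 8}  B3 = {5, 6, 7}  B4 = {1, 5, 7}  B5 = {3, 4, 7}  B6 = {1, 2, 7}
Tree: B1–B2, B1–B3, B3–B4, B2–B5, B4–B6

Each bag holds 3 vertices, so the decomposition has width 2, which upper-bounds the treewidth. Conversely, {1, 2, 7} is a clique of size 3, and the vertices of any clique must share a bag in every tree decomposition; so some bag has ≥ 3 vertices and tw(G) ≥ 2. Therefore the treewidth is 2.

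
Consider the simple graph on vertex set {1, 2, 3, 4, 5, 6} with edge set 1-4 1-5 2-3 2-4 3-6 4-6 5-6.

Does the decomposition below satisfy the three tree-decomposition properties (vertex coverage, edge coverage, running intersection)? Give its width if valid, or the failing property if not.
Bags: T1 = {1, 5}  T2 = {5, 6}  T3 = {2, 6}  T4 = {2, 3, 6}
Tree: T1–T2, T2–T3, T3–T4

A tree decomposition must satisfy three properties: every vertex lies in some bag; for every edge, both endpoints lie together in some bag; and for every vertex, the bags containing it form a connected subtree. Here vertex 4 appears in no bag, so the decomposition is invalid.

No — vertex 4 appears in no bag.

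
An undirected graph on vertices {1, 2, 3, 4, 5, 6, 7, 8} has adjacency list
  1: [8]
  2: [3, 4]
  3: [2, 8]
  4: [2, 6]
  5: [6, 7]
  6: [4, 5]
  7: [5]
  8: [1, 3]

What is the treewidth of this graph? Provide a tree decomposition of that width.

Every bag has size at most 2, so the width is 2 − 1 = 1 and tw(G) ≤ 1. G has an edge, so its treewidth is at least 1. The upper and lower bounds meet at 1, so that is the treewidth.

Treewidth 1.
One such decomposition:
Bags: B1 = {5, 7}  B2 = {5, 6}  B3 = {4, 6}  B4 = {2, 4}  B5 = {2, 3}  B6 = {3, 8}  B7 = {1, 8}
Tree: B1–B2, B2–B3, B3–B4, B4–B5, B5–B6, B6–B7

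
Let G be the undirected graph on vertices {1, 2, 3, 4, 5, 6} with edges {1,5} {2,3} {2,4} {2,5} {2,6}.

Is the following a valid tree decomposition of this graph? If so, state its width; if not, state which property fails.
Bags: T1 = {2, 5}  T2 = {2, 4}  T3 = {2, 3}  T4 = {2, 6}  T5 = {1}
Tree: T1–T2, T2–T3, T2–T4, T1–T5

A tree decomposition must satisfy three properties: every vertex lies in some bag; for every edge, both endpoints lie together in some bag; and for every vertex, the bags containing it form a connected subtree. Here edge (5,1) lies in no bag, so the decomposition is invalid.

No — edge (5,1) lies in no bag.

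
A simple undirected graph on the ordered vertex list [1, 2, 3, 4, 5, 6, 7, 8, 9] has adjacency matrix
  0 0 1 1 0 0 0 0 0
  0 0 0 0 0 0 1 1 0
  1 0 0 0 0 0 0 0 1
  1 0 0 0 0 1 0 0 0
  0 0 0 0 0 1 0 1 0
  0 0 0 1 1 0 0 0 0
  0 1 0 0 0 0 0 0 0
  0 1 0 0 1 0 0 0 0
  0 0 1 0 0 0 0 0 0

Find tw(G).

1

A width-1 tree decomposition is:
Bags: B1 = {2, 7}  B2 = {2, 8}  B3 = {5, 8}  B4 = {5, 6}  B5 = {4, 6}  B6 = {1, 4}  B7 = {1, 3}  B8 = {3, 9}
Tree: B1–B2, B2–B3, B3–B4, B4–B5, B5–B6, B6–B7, B7–B8
The largest bag has 2 vertices, giving width 1; this decomposition certifies tw(G) ≤ 1. Any graph with an edge has treewidth ≥ 1, and G has the edge 7–2. Therefore the treewidth is 1.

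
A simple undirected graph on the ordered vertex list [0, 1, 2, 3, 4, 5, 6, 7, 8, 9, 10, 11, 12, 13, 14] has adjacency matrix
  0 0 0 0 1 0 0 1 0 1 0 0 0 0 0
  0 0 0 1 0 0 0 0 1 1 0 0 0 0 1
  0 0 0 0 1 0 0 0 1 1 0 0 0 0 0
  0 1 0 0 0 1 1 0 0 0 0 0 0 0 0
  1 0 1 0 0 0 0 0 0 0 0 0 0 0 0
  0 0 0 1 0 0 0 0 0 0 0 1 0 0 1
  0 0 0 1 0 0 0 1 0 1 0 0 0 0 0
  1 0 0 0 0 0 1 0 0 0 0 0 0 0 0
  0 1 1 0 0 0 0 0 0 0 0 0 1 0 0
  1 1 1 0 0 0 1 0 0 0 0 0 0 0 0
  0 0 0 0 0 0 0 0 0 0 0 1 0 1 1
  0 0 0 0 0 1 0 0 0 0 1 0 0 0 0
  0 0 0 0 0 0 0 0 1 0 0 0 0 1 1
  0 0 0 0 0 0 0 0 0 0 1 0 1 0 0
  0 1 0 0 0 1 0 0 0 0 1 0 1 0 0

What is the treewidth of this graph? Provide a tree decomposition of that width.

Treewidth 3.
Bags: B1 = {0, 4, 6, 7}  B2 = {0, 4, 6, 9}  B3 = {2, 4, 6, 9}  B4 = {2, 3, 6, 9}  B5 = {1, 2, 3, 9}  B6 = {1, 2, 3, 8}  B7 = {1, 3, 5, 8}  B8 = {1, 5, 8, 14}  B9 = {5, 8, 12, 14}  B10 = {5, 11, 12, 14}  B11 = {10, 11, 12, 14}  B12 = {10, 11, 12, 13}
Tree: B1–B2, B2–B3, B3–B4, B4–B5, B5–B6, B6–B7, B7–B8, B8–B9, B9–B10, B10–B11, B11–B12

The largest bag has 4 vertices, giving width 3; this decomposition certifies tw(G) ≤ 3. For the lower bound: the 4 vertex sets {0,4,7}, {6}, {9}, {1,2,3,8} are disjoint, each induces a connected subgraph, and every pair is joined by at least one edge of G. Contracting each set to a single vertex therefore yields K_{4} as a minor, and since treewidth is minor-monotone, tw(G) ≥ tw(K_{4}) = 3. Therefore the treewidth is 3.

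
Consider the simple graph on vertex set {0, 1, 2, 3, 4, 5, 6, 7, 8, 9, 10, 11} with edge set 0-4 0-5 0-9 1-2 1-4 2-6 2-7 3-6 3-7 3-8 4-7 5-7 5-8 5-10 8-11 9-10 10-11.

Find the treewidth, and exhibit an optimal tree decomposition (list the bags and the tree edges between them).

Every bag has size at most 4, so the width is 4 − 1 = 3 and tw(G) ≤ 3. For the lower bound: the 4 vertex sets {1,2,6}, {3}, {7}, {0,4,5,8} are disjoint, each induces a connected subgraph, and every pair is joined by at least one edge of G. Contracting each set to a single vertex therefore yields K_{4} as a minor, and since treewidth is minor-monotone, tw(G) ≥ tw(K_{4}) = 3. Hence tw(G) = 3 exactly.

Treewidth 3.
One such decomposition:
Bags: B1 = {1, 2, 3, 6}  B2 = {1, 2, 3, 7}  B3 = {1, 3, 4, 7}  B4 = {3, 4, 7, 8}  B5 = {4, 5, 7, 8}  B6 = {0, 4, 5, 8}  B7 = {0, 5, 8, 11}  B8 = {0, 5, 10, 11}  B9 = {0, 9, 10, 11}
Tree: B1–B2, B2–B3, B3–B4, B4–B5, B5–B6, B6–B7, B7–B8, B8–B9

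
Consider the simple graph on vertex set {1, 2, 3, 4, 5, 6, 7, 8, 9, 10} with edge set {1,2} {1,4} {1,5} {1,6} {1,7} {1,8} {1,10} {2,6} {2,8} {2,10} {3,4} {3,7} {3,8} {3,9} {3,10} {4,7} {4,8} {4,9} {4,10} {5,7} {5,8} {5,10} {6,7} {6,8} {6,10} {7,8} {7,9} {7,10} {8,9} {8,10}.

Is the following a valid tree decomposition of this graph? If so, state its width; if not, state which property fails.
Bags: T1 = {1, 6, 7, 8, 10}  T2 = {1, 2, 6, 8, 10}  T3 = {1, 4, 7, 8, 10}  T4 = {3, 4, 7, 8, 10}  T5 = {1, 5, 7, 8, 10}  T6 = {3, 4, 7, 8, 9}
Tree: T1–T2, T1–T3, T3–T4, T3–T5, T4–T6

Yes; width 4.

Vertex coverage: the bags together contain {1, 2, 3, 4, 5, 6, 7, 8, 9, 10}, the full vertex set. Edge coverage: each edge of G has both endpoints in at least one bag. Running intersection: for every vertex, the bags containing it form a connected subtree. All three properties hold, so this is a valid tree decomposition of width max|bag| − 1 = 4, and hence tw(G) ≤ 4.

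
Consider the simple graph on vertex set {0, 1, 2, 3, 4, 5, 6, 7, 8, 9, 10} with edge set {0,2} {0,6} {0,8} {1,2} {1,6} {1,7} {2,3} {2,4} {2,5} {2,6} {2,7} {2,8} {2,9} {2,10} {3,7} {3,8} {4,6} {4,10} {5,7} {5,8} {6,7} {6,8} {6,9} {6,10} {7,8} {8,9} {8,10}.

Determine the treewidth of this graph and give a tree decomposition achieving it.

Treewidth 3.
Bags: B1 = {2, 6, 7, 8}  B2 = {2, 3, 7, 8}  B3 = {2, 6, 8, 10}  B4 = {2, 5, 7, 8}  B5 = {2, 6, 8, 9}  B6 = {1, 2, 6, 7}  B7 = {2, 4, 6, 10}  B8 = {0, 2, 6, 8}
Tree: B1–B2, B1–B3, B1–B4, B1–B5, B1–B6, B3–B7, B5–B8

Each bag holds 4 vertices, so the decomposition has width 3, which upper-bounds the treewidth. For the lower bound, the 4 vertices {2, 3, 7, 8} are pairwise adjacent, and any tree decomposition puts a clique entirely inside one bag — forcing width ≥ 3. Therefore the treewidth is 3.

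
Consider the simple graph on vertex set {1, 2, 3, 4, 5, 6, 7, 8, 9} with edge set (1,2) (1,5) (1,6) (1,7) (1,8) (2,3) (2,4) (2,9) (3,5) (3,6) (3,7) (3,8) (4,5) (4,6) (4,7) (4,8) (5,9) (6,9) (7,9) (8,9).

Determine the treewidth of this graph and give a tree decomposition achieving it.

Treewidth 4.
One optimal decomposition is:
Bags: B1 = {1, 3, 4, 8, 9}  B2 = {1, 3, 4, 5, 9}  B3 = {1, 3, 4, 7, 9}  B4 = {1, 2, 3, 4, 9}  B5 = {1, 3, 4, 6, 9}
Tree: B1–B2, B2–B3, B3–B4, B4–B5

Each bag holds 5 vertices, so the decomposition has width 4, which upper-bounds the treewidth. For the lower bound: the 5 vertex sets {1,8}, {4,5}, {7,9}, {3}, {2} are disjoint, each induces a connected subgraph, and every pair is joined by at least one edge of G. Contracting each set to a single vertex therefore yields K_{5} as a minor, and since treewidth is minor-monotone, tw(G) ≥ tw(K_{5}) = 4. The upper and lower bounds meet at 4, so that is the treewidth.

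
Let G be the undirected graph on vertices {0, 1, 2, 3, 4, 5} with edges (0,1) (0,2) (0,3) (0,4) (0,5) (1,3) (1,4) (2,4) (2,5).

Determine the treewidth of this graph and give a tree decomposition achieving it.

Treewidth 2.
One optimal decomposition is:
Bags: B1 = {0, 1, 4}  B2 = {0, 2, 4}  B3 = {0, 1, 3}  B4 = {0, 2, 5}
Tree: B1–B2, B1–B3, B2–B4

Each bag holds 3 vertices, so the decomposition has width 2, which upper-bounds the treewidth. On the other hand G contains the 3-clique {0, 1, 3}. A clique must lie in a single bag of any decomposition, so no decomposition can have width below 2. The upper and lower bounds meet at 2, so that is the treewidth.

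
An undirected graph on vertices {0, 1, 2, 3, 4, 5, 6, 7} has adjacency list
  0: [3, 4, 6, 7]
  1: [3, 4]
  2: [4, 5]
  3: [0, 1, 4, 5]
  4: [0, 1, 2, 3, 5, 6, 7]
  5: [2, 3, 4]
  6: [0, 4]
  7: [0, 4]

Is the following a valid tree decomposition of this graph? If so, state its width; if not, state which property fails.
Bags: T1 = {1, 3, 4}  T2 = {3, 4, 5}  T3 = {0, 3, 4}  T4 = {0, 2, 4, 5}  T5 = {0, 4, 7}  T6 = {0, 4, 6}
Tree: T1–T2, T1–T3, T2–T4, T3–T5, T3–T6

No — bags containing vertex 0 are not connected in the tree.

A tree decomposition must satisfy three properties: every vertex lies in some bag; for every edge, both endpoints lie together in some bag; and for every vertex, the bags containing it form a connected subtree. Here bags containing vertex 0 are not connected in the tree, so the decomposition is invalid.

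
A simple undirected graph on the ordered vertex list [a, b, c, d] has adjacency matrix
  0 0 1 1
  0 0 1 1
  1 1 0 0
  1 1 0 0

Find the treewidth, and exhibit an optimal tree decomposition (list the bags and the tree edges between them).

Every bag has size at most 3, so the width is 3 − 1 = 2 and tw(G) ≤ 2. For the lower bound, G contains the cycle a–c–b–d–a, so G is not a forest; only forests have treewidth ≤ 1, hence tw(G) ≥ 2. The upper and lower bounds meet at 2, so that is the treewidth.

Treewidth 2.
One optimal decomposition is:
Bags: B1 = {a, b, c}  B2 = {a, b, d}
Tree: B1–B2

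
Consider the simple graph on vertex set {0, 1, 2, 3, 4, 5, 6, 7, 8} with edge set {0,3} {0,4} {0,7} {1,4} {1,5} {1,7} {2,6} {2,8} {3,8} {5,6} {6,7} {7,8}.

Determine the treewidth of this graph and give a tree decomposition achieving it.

Treewidth 3.
Bags: B1 = {2, 5, 6, 8}  B2 = {5, 6, 7, 8}  B3 = {1, 5, 7, 8}  B4 = {1, 3, 7, 8}  B5 = {0, 1, 3, 7}  B6 = {0, 1, 3, 4}
Tree: B1–B2, B2–B3, B3–B4, B4–B5, B5–B6

The largest bag has 4 vertices, giving width 3; this decomposition certifies tw(G) ≤ 3. For the lower bound: the 4 vertex sets {2,5,6}, {8}, {7}, {0,1,3,4} are disjoint, each induces a connected subgraph, and every pair is joined by at least one edge of G. Contracting each set to a single vertex therefore yields K_{4} as a minor, and since treewidth is minor-monotone, tw(G) ≥ tw(K_{4}) = 3. The upper and lower bounds meet at 3, so that is the treewidth.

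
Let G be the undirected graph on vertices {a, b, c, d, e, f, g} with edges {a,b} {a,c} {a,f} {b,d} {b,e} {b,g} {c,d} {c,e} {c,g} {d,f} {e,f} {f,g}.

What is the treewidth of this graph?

3

A width-3 tree decomposition is:
Bags: B1 = {b, c, e, f}  B2 = {a, b, c, f}  B3 = {b, c, d, f}  B4 = {b, c, f, g}
Tree: B1–B2, B2–B3, B3–B4
Every bag has size at most 4, so the width is 4 − 1 = 3 and tw(G) ≤ 3. For the lower bound: the 4 vertex sets {e,f}, {a,b}, {c}, {d} are disjoint, each induces a connected subgraph, and every pair is joined by at least one edge of G. Contracting each set to a single vertex therefore yields K_{4} as a minor, and since treewidth is minor-monotone, tw(G) ≥ tw(K_{4}) = 3. The upper and lower bounds meet at 3, so that is the treewidth.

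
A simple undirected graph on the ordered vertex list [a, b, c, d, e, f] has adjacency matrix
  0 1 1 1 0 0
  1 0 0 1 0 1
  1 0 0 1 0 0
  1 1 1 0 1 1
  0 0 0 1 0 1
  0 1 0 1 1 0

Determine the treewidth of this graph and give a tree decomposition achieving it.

Treewidth 2.
Bags: B1 = {a, b, d}  B2 = {b, d, f}  B3 = {a, c, d}  B4 = {d, e, f}
Tree: B1–B2, B1–B3, B2–B4

The largest bag has 3 vertices, giving width 2; this decomposition certifies tw(G) ≤ 2. On the other hand G contains the 3-clique {a, c, d}. A clique must lie in a single bag of any decomposition, so no decomposition can have width below 2. The upper and lower bounds meet at 2, so that is the treewidth.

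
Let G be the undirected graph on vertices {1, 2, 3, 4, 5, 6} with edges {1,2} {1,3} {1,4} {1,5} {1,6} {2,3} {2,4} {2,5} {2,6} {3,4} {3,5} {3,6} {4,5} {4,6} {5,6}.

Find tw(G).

5

A width-5 tree decomposition is:
Bags: B1 = {1, 2, 3, 4, 5, 6}
Tree: (single bag)
With just one bag of size 6, the width is 6 − 1 = 5, so tw(G) ≤ 5. Conversely, {1, 2, 3, 4, 5, 6} is a clique of size 6, and the vertices of any clique must share a bag in every tree decomposition; so some bag has ≥ 6 vertices and tw(G) ≥ 5. Hence tw(G) = 5 exactly.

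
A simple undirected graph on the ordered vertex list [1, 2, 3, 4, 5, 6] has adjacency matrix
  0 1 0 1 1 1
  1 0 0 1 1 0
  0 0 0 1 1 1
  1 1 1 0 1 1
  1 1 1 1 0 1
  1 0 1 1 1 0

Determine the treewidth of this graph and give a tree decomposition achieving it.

Treewidth 3.
Bags: B1 = {1, 2, 4, 5}  B2 = {1, 4, 5, 6}  B3 = {3, 4, 5, 6}
Tree: B1–B2, B2–B3

The largest bag has 4 vertices, giving width 3; this decomposition certifies tw(G) ≤ 3. For the lower bound, the 4 vertices {1, 2, 4, 5} are pairwise adjacent, and any tree decomposition puts a clique entirely inside one bag — forcing width ≥ 3. Therefore the treewidth is 3.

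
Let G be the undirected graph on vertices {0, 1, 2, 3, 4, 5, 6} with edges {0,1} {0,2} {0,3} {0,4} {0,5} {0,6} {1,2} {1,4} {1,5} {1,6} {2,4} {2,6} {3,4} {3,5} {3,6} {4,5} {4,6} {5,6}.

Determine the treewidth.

4

A width-4 tree decomposition is:
Bags: B1 = {0, 1, 2, 4, 6}  B2 = {0, 1, 4, 5, 6}  B3 = {0, 3, 4, 5, 6}
Tree: B1–B2, B2–B3
Each bag holds 5 vertices, so the decomposition has width 4, which upper-bounds the treewidth. On the other hand G contains the 5-clique {0, 1, 2, 4, 6}. A clique must lie in a single bag of any decomposition, so no decomposition can have width below 4. Combining the bounds, tw(G) = 4.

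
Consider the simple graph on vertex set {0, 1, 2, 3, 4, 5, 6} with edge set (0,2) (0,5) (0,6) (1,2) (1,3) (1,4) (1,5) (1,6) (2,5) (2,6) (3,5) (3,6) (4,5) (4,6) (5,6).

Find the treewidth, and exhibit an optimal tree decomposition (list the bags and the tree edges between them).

The largest bag has 4 vertices, giving width 3; this decomposition certifies tw(G) ≤ 3. On the other hand G contains the 4-clique {0, 2, 5, 6}. A clique must lie in a single bag of any decomposition, so no decomposition can have width below 3. Combining the bounds, tw(G) = 3.

Treewidth 3.
One optimal decomposition is:
Bags: B1 = {0, 2, 5, 6}  B2 = {1, 2, 5, 6}  B3 = {1, 4, 5, 6}  B4 = {1, 3, 5, 6}
Tree: B1–B2, B2–B3, B3–B4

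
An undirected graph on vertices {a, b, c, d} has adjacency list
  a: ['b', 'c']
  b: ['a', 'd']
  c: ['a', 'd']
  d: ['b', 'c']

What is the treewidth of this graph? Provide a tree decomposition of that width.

Treewidth 2.
One such decomposition:
Bags: B1 = {a, c, d}  B2 = {a, b, d}
Tree: B1–B2

Each bag holds 3 vertices, so the decomposition has width 2, which upper-bounds the treewidth. For the lower bound, G contains the cycle a–c–d–b–a, so G is not a forest; only forests have treewidth ≤ 1, hence tw(G) ≥ 2. The upper and lower bounds meet at 2, so that is the treewidth.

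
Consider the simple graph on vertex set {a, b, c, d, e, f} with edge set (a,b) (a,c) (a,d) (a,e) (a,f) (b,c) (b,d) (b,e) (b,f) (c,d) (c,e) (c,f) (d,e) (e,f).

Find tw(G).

4

A width-4 tree decomposition is:
Bags: B1 = {a, b, c, e, f}  B2 = {a, b, c, d, e}
Tree: B1–B2
The largest bag has 5 vertices, giving width 4; this decomposition certifies tw(G) ≤ 4. On the other hand G contains the 5-clique {a, b, c, d, e}. A clique must lie in a single bag of any decomposition, so no decomposition can have width below 4. The upper and lower bounds meet at 4, so that is the treewidth.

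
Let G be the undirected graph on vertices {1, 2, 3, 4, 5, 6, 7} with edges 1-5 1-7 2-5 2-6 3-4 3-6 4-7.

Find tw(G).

2

A width-2 tree decomposition is:
Bags: B1 = {1, 2, 5}  B2 = {1, 2, 6}  B3 = {1, 3, 6}  B4 = {1, 3, 4}  B5 = {1, 4, 7}
Tree: B1–B2, B2–B3, B3–B4, B4–B5
Every bag has size at most 3, so the width is 3 − 1 = 2 and tw(G) ≤ 2. For the lower bound, G contains the cycle 1–5–2–6–3–4–7–1, so G is not a forest; only forests have treewidth ≤ 1, hence tw(G) ≥ 2. Combining the bounds, tw(G) = 2.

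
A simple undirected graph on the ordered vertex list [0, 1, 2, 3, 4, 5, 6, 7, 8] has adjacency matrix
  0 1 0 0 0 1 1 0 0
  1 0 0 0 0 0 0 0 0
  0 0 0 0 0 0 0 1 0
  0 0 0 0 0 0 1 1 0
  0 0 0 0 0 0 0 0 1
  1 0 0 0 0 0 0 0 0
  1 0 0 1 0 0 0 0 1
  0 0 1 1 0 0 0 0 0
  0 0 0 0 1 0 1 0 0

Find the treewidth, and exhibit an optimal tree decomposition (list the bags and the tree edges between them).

Treewidth 1.
Bags: B1 = {2, 7}  B2 = {3, 7}  B3 = {3, 6}  B4 = {0, 6}  B5 = {0, 5}  B6 = {6, 8}  B7 = {0, 1}  B8 = {4, 8}
Tree: B1–B2, B2–B3, B3–B4, B4–B5, B4–B6, B4–B7, B6–B8

The largest bag has 2 vertices, giving width 1; this decomposition certifies tw(G) ≤ 1. G has an edge, so its treewidth is at least 1. The upper and lower bounds meet at 1, so that is the treewidth.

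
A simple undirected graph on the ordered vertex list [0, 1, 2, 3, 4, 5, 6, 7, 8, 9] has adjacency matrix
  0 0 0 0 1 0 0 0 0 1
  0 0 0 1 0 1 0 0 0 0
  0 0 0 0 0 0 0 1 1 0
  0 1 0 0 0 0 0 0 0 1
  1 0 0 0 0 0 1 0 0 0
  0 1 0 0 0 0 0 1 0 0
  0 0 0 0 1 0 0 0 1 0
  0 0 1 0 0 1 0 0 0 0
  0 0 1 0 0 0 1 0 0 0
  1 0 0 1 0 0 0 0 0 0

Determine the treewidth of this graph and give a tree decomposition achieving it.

Each bag holds 3 vertices, so the decomposition has width 2, which upper-bounds the treewidth. For the lower bound, G contains the cycle 4–0–9–3–1–5–7–2–8–6–4, so G is not a forest; only forests have treewidth ≤ 1, hence tw(G) ≥ 2. The upper and lower bounds meet at 2, so that is the treewidth.

Treewidth 2.
One such decomposition:
Bags: B1 = {0, 4, 9}  B2 = {3, 4, 9}  B3 = {1, 3, 4}  B4 = {1, 4, 5}  B5 = {4, 5, 7}  B6 = {2, 4, 7}  B7 = {2, 4, 8}  B8 = {4, 6, 8}
Tree: B1–B2, B2–B3, B3–B4, B4–B5, B5–B6, B6–B7, B7–B8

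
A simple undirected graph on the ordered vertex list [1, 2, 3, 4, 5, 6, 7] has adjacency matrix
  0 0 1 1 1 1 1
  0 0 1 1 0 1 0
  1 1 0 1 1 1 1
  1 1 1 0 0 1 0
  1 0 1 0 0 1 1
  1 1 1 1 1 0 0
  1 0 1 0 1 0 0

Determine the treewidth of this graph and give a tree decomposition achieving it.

Treewidth 3.
One optimal decomposition is:
Bags: B1 = {1, 3, 4, 6}  B2 = {2, 3, 4, 6}  B3 = {1, 3, 5, 6}  B4 = {1, 3, 5, 7}
Tree: B1–B2, B1–B3, B3–B4

Each bag holds 4 vertices, so the decomposition has width 3, which upper-bounds the treewidth. On the other hand G contains the 4-clique {1, 3, 4, 6}. A clique must lie in a single bag of any decomposition, so no decomposition can have width below 3. The upper and lower bounds meet at 3, so that is the treewidth.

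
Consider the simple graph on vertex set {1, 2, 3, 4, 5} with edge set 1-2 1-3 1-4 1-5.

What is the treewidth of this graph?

1

A width-1 tree decomposition is:
Bags: B1 = {1, 5}  B2 = {1, 2}  B3 = {1, 3}  B4 = {1, 4}
Tree: B1–B2, B1–B3, B1–B4
The largest bag has 2 vertices, giving width 1; this decomposition certifies tw(G) ≤ 1. G has an edge, so its treewidth is at least 1. Therefore the treewidth is 1.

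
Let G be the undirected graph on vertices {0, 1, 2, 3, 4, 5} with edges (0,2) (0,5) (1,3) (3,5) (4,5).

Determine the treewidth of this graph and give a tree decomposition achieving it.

Treewidth 1.
One optimal decomposition is:
Bags: B1 = {0, 5}  B2 = {3, 5}  B3 = {4, 5}  B4 = {0, 2}  B5 = {1, 3}
Tree: B1–B2, B1–B3, B1–B4, B2–B5

The largest bag has 2 vertices, giving width 1; this decomposition certifies tw(G) ≤ 1. Since G has at least one edge (e.g. 0–5), it is not an edgeless graph, so tw(G) ≥ 1. Combining the bounds, tw(G) = 1.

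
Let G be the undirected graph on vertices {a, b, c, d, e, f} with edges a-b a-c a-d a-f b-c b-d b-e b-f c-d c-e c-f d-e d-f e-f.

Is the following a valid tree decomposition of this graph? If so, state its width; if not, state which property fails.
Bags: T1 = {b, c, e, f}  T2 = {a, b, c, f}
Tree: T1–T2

A tree decomposition must satisfy three properties: every vertex lies in some bag; for every edge, both endpoints lie together in some bag; and for every vertex, the bags containing it form a connected subtree. Here vertex d appears in no bag, so the decomposition is invalid.

No — vertex d appears in no bag.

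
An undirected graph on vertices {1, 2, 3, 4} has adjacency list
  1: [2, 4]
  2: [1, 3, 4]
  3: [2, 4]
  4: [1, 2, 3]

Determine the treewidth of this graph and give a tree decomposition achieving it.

Treewidth 2.
One optimal decomposition is:
Bags: B1 = {1, 2, 4}  B2 = {2, 3, 4}
Tree: B1–B2

The largest bag has 3 vertices, giving width 2; this decomposition certifies tw(G) ≤ 2. Conversely, {1, 2, 4} is a clique of size 3, and the vertices of any clique must share a bag in every tree decomposition; so some bag has ≥ 3 vertices and tw(G) ≥ 2. Hence tw(G) = 2 exactly.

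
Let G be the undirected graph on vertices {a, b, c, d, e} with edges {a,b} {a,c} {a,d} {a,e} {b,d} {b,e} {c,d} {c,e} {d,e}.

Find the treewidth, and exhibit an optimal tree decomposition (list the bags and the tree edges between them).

The largest bag has 4 vertices, giving width 3; this decomposition certifies tw(G) ≤ 3. On the other hand G contains the 4-clique {a, c, d, e}. A clique must lie in a single bag of any decomposition, so no decomposition can have width below 3. Therefore the treewidth is 3.

Treewidth 3.
One optimal decomposition is:
Bags: B1 = {a, c, d, e}  B2 = {a, b, d, e}
Tree: B1–B2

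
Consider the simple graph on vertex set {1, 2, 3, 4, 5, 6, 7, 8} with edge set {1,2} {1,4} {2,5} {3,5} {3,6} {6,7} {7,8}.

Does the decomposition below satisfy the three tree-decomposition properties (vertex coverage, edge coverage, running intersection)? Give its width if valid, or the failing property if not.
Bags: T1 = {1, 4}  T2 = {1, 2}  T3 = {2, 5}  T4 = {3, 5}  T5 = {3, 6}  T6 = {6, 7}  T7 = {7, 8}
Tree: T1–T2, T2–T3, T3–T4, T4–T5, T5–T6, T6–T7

Vertex coverage: the bags together contain {1, 2, 3, 4, 5, 6, 7, 8}, the full vertex set. Edge coverage: each edge of G has both endpoints in at least one bag. Running intersection: for every vertex, the bags containing it form a connected subtree. All three properties hold, so this is a valid tree decomposition of width max|bag| − 1 = 1, and hence tw(G) ≤ 1.

Yes; width 1.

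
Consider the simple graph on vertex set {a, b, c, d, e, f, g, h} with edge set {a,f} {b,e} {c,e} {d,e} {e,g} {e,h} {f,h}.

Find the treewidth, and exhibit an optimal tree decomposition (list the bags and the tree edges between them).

The largest bag has 2 vertices, giving width 1; this decomposition certifies tw(G) ≤ 1. Since G has at least one edge (e.g. e–g), it is not an edgeless graph, so tw(G) ≥ 1. The upper and lower bounds meet at 1, so that is the treewidth.

Treewidth 1.
One optimal decomposition is:
Bags: B1 = {e, g}  B2 = {d, e}  B3 = {e, h}  B4 = {f, h}  B5 = {c, e}  B6 = {a, f}  B7 = {b, e}
Tree: B1–B2, B2–B3, B3–B4, B1–B5, B4–B6, B1–B7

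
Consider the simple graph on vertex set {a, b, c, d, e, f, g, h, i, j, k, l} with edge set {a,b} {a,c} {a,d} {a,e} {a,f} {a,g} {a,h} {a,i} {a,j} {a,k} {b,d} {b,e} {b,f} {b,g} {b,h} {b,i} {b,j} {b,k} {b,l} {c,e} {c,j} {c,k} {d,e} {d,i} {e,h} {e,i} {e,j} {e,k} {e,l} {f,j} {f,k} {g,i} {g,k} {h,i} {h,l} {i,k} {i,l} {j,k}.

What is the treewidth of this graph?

4

A width-4 tree decomposition is:
Bags: B1 = {a, b, e, i, k}  B2 = {a, b, e, h, i}  B3 = {a, b, g, i, k}  B4 = {a, b, e, j, k}  B5 = {a, b, d, e, i}  B6 = {a, c, e, j, k}  B7 = {a, b, f, j, k}  B8 = {b, e, h, i, l}
Tree: B1–B2, B1–B3, B1–B4, B2–B5, B4–B6, B4–B7, B2–B8
The largest bag has 5 vertices, giving width 4; this decomposition certifies tw(G) ≤ 4. For the lower bound, the 5 vertices {a, c, e, j, k} are pairwise adjacent, and any tree decomposition puts a clique entirely inside one bag — forcing width ≥ 4. Combining the bounds, tw(G) = 4.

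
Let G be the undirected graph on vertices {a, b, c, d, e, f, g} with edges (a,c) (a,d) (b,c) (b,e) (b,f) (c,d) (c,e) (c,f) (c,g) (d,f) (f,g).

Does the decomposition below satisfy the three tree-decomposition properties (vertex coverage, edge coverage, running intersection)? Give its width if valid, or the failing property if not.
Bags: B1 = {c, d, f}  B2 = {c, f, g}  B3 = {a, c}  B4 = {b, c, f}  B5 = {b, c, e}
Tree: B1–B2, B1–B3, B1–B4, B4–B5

A tree decomposition must satisfy three properties: every vertex lies in some bag; for every edge, both endpoints lie together in some bag; and for every vertex, the bags containing it form a connected subtree. Here edge (d,a) lies in no bag, so the decomposition is invalid.

No — edge (d,a) lies in no bag.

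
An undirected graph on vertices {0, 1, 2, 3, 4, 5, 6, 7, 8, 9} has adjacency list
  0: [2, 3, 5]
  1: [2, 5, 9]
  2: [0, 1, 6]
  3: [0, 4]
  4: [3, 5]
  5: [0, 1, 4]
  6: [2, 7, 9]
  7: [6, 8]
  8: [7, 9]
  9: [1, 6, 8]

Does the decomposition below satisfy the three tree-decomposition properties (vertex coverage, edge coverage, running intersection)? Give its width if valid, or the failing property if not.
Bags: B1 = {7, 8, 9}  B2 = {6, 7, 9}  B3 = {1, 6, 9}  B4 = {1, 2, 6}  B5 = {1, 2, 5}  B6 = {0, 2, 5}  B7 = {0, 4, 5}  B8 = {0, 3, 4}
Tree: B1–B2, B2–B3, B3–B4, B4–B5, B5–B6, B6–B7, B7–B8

Vertex coverage: the bags together contain {0, 1, 2, 3, 4, 5, 6, 7, 8, 9}, the full vertex set. Edge coverage: each edge of G has both endpoints in at least one bag. Running intersection: for every vertex, the bags containing it form a connected subtree. All three properties hold, so this is a valid tree decomposition of width max|bag| − 1 = 2, and hence tw(G) ≤ 2.

Yes; width 2.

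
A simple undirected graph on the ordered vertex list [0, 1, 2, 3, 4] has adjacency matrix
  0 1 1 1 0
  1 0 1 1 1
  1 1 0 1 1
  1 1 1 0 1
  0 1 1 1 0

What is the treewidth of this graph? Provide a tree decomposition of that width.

Treewidth 3.
One optimal decomposition is:
Bags: B1 = {0, 1, 2, 3}  B2 = {1, 2, 3, 4}
Tree: B1–B2

Each bag holds 4 vertices, so the decomposition has width 3, which upper-bounds the treewidth. For the lower bound, the 4 vertices {0, 1, 2, 3} are pairwise adjacent, and any tree decomposition puts a clique entirely inside one bag — forcing width ≥ 3. The upper and lower bounds meet at 3, so that is the treewidth.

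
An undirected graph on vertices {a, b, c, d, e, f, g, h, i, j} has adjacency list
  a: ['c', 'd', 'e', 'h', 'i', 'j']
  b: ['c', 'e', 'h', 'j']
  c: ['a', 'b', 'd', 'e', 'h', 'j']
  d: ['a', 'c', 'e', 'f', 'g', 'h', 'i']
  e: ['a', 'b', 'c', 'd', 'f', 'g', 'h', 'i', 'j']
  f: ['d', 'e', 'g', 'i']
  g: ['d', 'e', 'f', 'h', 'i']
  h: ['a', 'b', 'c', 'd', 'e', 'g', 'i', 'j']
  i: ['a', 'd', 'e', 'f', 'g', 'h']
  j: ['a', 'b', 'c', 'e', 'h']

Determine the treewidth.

4

A width-4 tree decomposition is:
Bags: B1 = {a, c, e, h, j}  B2 = {a, c, d, e, h}  B3 = {a, d, e, h, i}  B4 = {d, e, g, h, i}  B5 = {d, e, f, g, i}  B6 = {b, c, e, h, j}
Tree: B1–B2, B2–B3, B3–B4, B4–B5, B1–B6
Each bag holds 5 vertices, so the decomposition has width 4, which upper-bounds the treewidth. For the lower bound, the 5 vertices {d, e, g, h, i} are pairwise adjacent, and any tree decomposition puts a clique entirely inside one bag — forcing width ≥ 4. Combining the bounds, tw(G) = 4.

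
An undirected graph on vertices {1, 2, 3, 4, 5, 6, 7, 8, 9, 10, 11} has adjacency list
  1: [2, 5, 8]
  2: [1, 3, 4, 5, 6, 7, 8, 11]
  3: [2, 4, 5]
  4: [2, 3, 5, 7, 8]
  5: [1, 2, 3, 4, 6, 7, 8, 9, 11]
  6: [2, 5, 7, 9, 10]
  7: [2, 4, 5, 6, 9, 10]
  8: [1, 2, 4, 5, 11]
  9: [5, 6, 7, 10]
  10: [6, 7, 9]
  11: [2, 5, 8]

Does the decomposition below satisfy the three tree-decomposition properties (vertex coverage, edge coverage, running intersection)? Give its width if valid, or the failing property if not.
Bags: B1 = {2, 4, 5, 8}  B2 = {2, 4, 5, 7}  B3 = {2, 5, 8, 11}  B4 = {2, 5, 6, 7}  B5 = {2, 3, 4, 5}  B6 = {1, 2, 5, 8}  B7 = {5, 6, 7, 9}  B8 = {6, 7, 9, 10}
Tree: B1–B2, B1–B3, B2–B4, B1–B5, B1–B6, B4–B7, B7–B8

Checking the three conditions: (i) the bags cover all of {1, 2, 3, 4, 5, 6, 7, 8, 9, 10, 11}; (ii) for each edge, some bag contains both endpoints; (iii) the bags containing any fixed vertex form a subtree. All hold, so the decomposition is valid with width 4 − 1 = 3.

Yes; width 3.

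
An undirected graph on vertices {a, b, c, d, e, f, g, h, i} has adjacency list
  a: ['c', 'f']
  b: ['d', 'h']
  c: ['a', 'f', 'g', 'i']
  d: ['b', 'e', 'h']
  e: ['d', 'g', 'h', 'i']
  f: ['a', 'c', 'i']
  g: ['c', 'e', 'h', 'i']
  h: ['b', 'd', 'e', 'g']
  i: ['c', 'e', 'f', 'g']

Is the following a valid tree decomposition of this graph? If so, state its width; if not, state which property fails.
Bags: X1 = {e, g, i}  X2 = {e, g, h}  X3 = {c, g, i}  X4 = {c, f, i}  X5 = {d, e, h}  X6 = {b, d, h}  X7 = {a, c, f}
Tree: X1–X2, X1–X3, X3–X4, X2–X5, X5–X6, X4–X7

Yes; width 2.

Every vertex of G appears in some bag (union = {a, b, c, d, e, f, g, h, i}); every edge is covered by a bag; and for each vertex v the set of bags containing v is connected in the bag tree. The decomposition is therefore valid. The largest bag has 3 vertices, so the width is 2.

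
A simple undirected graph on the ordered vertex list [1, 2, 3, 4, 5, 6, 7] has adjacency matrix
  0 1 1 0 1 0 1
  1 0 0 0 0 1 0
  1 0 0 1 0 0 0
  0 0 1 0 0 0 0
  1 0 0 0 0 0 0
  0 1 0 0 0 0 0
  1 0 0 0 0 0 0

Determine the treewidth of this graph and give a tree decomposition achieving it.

Treewidth 1.
One such decomposition:
Bags: B1 = {1, 3}  B2 = {1, 5}  B3 = {1, 2}  B4 = {3, 4}  B5 = {2, 6}  B6 = {1, 7}
Tree: B1–B2, B2–B3, B1–B4, B3–B5, B3–B6

Every bag has size at most 2, so the width is 2 − 1 = 1 and tw(G) ≤ 1. G has an edge, so its treewidth is at least 1. Combining the bounds, tw(G) = 1.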